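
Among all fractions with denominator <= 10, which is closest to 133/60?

Expand x = 133/60 as a continued fraction with the Euclidean algorithm:
  133 = 2*60 + 13, so a_0 = 2.
  60 = 4*13 + 8, so a_1 = 4.
  13 = 1*8 + 5, so a_2 = 1.
  8 = 1*5 + 3, so a_3 = 1.
  5 = 1*3 + 2, so a_4 = 1.
  3 = 1*2 + 1, so a_5 = 1.
  2 = 2*1 + 0, so a_6 = 2.
so x = [2; 4, 1, 1, 1, 1, 2].
Convergents (p_i = a_i*p_{i-1} + p_{i-2}, q_i = a_i*q_{i-1} + q_{i-2} with p_{-2}=0, p_{-1}=1, q_{-2}=1, q_{-1}=0), until the denominator exceeds 10:
  i=0: a_0=2, p_0 = 2*1 + 0 = 2, q_0 = 2*0 + 1 = 1.
  i=1: a_1=4, p_1 = 4*2 + 1 = 9, q_1 = 4*1 + 0 = 4.
  i=2: a_2=1, p_2 = 1*9 + 2 = 11, q_2 = 1*4 + 1 = 5.
  i=3: a_3=1, p_3 = 1*11 + 9 = 20, q_3 = 1*5 + 4 = 9.
  i=4: a_4=1, p_4 = 1*20 + 11 = 31, q_4 = 1*9 + 5 = 14.
q_4 = 14 > 10, so the last convergent with denominator <= 10 is p_3/q_3 = 20/9.
The closest fraction with denominator <= 10 is either p_3/q_3 or the intermediate fraction (k*p_3 + p_2)/(k*q_3 + q_2) with the largest k >= 1 whose denominator stays <= 10; these approach x as k grows, and every other convergent or intermediate fraction in range is farther away.
Largest k: floor((10 - q_2)/q_3) = floor((10 - 5)/9) = 0.
Since k = 0, no intermediate fraction beyond p_3/q_3 has denominator <= 10, so the convergent 20/9 is the closest (its error is |133*9 - 20*60|/(60*9) = 3/540).

20/9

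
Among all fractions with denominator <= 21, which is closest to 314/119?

29/11

Expand x = 314/119 as a continued fraction with the Euclidean algorithm:
  314 = 2*119 + 76, so a_0 = 2.
  119 = 1*76 + 43, so a_1 = 1.
  76 = 1*43 + 33, so a_2 = 1.
  43 = 1*33 + 10, so a_3 = 1.
  33 = 3*10 + 3, so a_4 = 3.
  10 = 3*3 + 1, so a_5 = 3.
  3 = 3*1 + 0, so a_6 = 3.
so x = [2; 1, 1, 1, 3, 3, 3].
Convergents (p_i = a_i*p_{i-1} + p_{i-2}, q_i = a_i*q_{i-1} + q_{i-2} with p_{-2}=0, p_{-1}=1, q_{-2}=1, q_{-1}=0), until the denominator exceeds 21:
  i=0: a_0=2, p_0 = 2*1 + 0 = 2, q_0 = 2*0 + 1 = 1.
  i=1: a_1=1, p_1 = 1*2 + 1 = 3, q_1 = 1*1 + 0 = 1.
  i=2: a_2=1, p_2 = 1*3 + 2 = 5, q_2 = 1*1 + 1 = 2.
  i=3: a_3=1, p_3 = 1*5 + 3 = 8, q_3 = 1*2 + 1 = 3.
  i=4: a_4=3, p_4 = 3*8 + 5 = 29, q_4 = 3*3 + 2 = 11.
  i=5: a_5=3, p_5 = 3*29 + 8 = 95, q_5 = 3*11 + 3 = 36.
q_5 = 36 > 21, so the last convergent with denominator <= 21 is p_4/q_4 = 29/11.
The closest fraction with denominator <= 21 is either p_4/q_4 or the intermediate fraction (k*p_4 + p_3)/(k*q_4 + q_3) with the largest k >= 1 whose denominator stays <= 21; these approach x as k grows, and every other convergent or intermediate fraction in range is farther away.
Largest k: floor((21 - q_3)/q_4) = floor((21 - 3)/11) = 1.
That gives (1*29 + 8)/(1*11 + 3) = 37/14.
Compare the errors: |x - 29/11| = |314*11 - 29*119|/(119*11) = 3/1309, and |x - 37/14| = |314*14 - 37*119|/(119*14) = 7/1666.
Cross-multiplying, 3*1666 = 4998 < 9163 = 7*1309, so 3/1309 is smaller: the convergent 29/11 is closer to x than 37/14.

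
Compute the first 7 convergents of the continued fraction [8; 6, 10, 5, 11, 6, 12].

Using the convergent recurrence p_i = a_i*p_{i-1} + p_{i-2}, q_i = a_i*q_{i-1} + q_{i-2} with p_{-2}=0, p_{-1}=1, q_{-2}=1, q_{-1}=0:
  i=0: a_0=8, p_0 = 8*1 + 0 = 8, q_0 = 8*0 + 1 = 1.
  i=1: a_1=6, p_1 = 6*8 + 1 = 49, q_1 = 6*1 + 0 = 6.
  i=2: a_2=10, p_2 = 10*49 + 8 = 498, q_2 = 10*6 + 1 = 61.
  i=3: a_3=5, p_3 = 5*498 + 49 = 2539, q_3 = 5*61 + 6 = 311.
  i=4: a_4=11, p_4 = 11*2539 + 498 = 28427, q_4 = 11*311 + 61 = 3482.
  i=5: a_5=6, p_5 = 6*28427 + 2539 = 173101, q_5 = 6*3482 + 311 = 21203.
  i=6: a_6=12, p_6 = 12*173101 + 28427 = 2105639, q_6 = 12*21203 + 3482 = 257918.

8/1, 49/6, 498/61, 2539/311, 28427/3482, 173101/21203, 2105639/257918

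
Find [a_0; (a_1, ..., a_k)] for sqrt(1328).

Write x_i = (sqrt(1328) + m_i)/d_i with (m_0, d_0) = (0, 1). a_0 = floor(sqrt(1328)) = 36, since 36^2 = 1296 <= 1328 < 1369 = 37^2.
Iterate m_{i+1} = d_i*a_i - m_i, d_{i+1} = (1328 - m_{i+1}^2)/d_i, a_{i+1} = floor((a_0 + m_{i+1})/d_{i+1}):
  m_1 = 1*36 - 0 = 36, d_1 = (1328 - 36^2)/1 = 32/1 = 32, a_1 = floor((36 + 36)/32) = 2.
  m_2 = 32*2 - 36 = 28, d_2 = (1328 - 28^2)/32 = 544/32 = 17, a_2 = floor((36 + 28)/17) = 3.
  m_3 = 17*3 - 28 = 23, d_3 = (1328 - 23^2)/17 = 799/17 = 47, a_3 = floor((36 + 23)/47) = 1.
  m_4 = 47*1 - 23 = 24, d_4 = (1328 - 24^2)/47 = 752/47 = 16, a_4 = floor((36 + 24)/16) = 3.
  m_5 = 16*3 - 24 = 24, d_5 = (1328 - 24^2)/16 = 752/16 = 47, a_5 = floor((36 + 24)/47) = 1.
  m_6 = 47*1 - 24 = 23, d_6 = (1328 - 23^2)/47 = 799/47 = 17, a_6 = floor((36 + 23)/17) = 3.
  m_7 = 17*3 - 23 = 28, d_7 = (1328 - 28^2)/17 = 544/17 = 32, a_7 = floor((36 + 28)/32) = 2.
  m_8 = 32*2 - 28 = 36, d_8 = (1328 - 36^2)/32 = 32/32 = 1, a_8 = floor((36 + 36)/1) = 72.
  m_9 = 1*72 - 36 = 36, d_9 = (1328 - 36^2)/1 = 32/1 = 32: (m_9, d_9) = (m_1, d_1) = (36, 32), so from here the quotients repeat a_1, ..., a_8; the period length is 8.
Hence the expansion of sqrt(1328) is a_0 = 36 followed by the repeating block 2, 3, 1, 3, 1, 3, 2, 72 (period 8).

[36; (2, 3, 1, 3, 1, 3, 2, 72)]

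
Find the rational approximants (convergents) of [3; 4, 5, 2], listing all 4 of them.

Using the convergent recurrence p_i = a_i*p_{i-1} + p_{i-2}, q_i = a_i*q_{i-1} + q_{i-2} with p_{-2}=0, p_{-1}=1, q_{-2}=1, q_{-1}=0:
  i=0: a_0=3, p_0 = 3*1 + 0 = 3, q_0 = 3*0 + 1 = 1.
  i=1: a_1=4, p_1 = 4*3 + 1 = 13, q_1 = 4*1 + 0 = 4.
  i=2: a_2=5, p_2 = 5*13 + 3 = 68, q_2 = 5*4 + 1 = 21.
  i=3: a_3=2, p_3 = 2*68 + 13 = 149, q_3 = 2*21 + 4 = 46.

3/1, 13/4, 68/21, 149/46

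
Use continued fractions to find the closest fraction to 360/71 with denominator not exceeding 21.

Expand x = 360/71 as a continued fraction with the Euclidean algorithm:
  360 = 5*71 + 5, so a_0 = 5.
  71 = 14*5 + 1, so a_1 = 14.
  5 = 5*1 + 0, so a_2 = 5.
so x = [5; 14, 5].
Convergents (p_i = a_i*p_{i-1} + p_{i-2}, q_i = a_i*q_{i-1} + q_{i-2} with p_{-2}=0, p_{-1}=1, q_{-2}=1, q_{-1}=0), until the denominator exceeds 21:
  i=0: a_0=5, p_0 = 5*1 + 0 = 5, q_0 = 5*0 + 1 = 1.
  i=1: a_1=14, p_1 = 14*5 + 1 = 71, q_1 = 14*1 + 0 = 14.
  i=2: a_2=5, p_2 = 5*71 + 5 = 360, q_2 = 5*14 + 1 = 71.
q_2 = 71 > 21, so the last convergent with denominator <= 21 is p_1/q_1 = 71/14.
The closest fraction with denominator <= 21 is either p_1/q_1 or the intermediate fraction (k*p_1 + p_0)/(k*q_1 + q_0) with the largest k >= 1 whose denominator stays <= 21; these approach x as k grows, and every other convergent or intermediate fraction in range is farther away.
Largest k: floor((21 - q_0)/q_1) = floor((21 - 1)/14) = 1.
That gives (1*71 + 5)/(1*14 + 1) = 76/15.
Compare the errors: |x - 71/14| = |360*14 - 71*71|/(71*14) = 1/994, and |x - 76/15| = |360*15 - 76*71|/(71*15) = 4/1065.
Cross-multiplying, 1*1065 = 1065 < 3976 = 4*994, so 1/994 is smaller: the convergent 71/14 is closer to x than 76/15.

71/14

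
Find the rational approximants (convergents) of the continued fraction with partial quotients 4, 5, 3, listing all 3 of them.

Using the convergent recurrence p_i = a_i*p_{i-1} + p_{i-2}, q_i = a_i*q_{i-1} + q_{i-2} with p_{-2}=0, p_{-1}=1, q_{-2}=1, q_{-1}=0:
  i=0: a_0=4, p_0 = 4*1 + 0 = 4, q_0 = 4*0 + 1 = 1.
  i=1: a_1=5, p_1 = 5*4 + 1 = 21, q_1 = 5*1 + 0 = 5.
  i=2: a_2=3, p_2 = 3*21 + 4 = 67, q_2 = 3*5 + 1 = 16.

4/1, 21/5, 67/16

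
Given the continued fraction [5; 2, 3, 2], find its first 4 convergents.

Using the convergent recurrence p_i = a_i*p_{i-1} + p_{i-2}, q_i = a_i*q_{i-1} + q_{i-2} with p_{-2}=0, p_{-1}=1, q_{-2}=1, q_{-1}=0:
  i=0: a_0=5, p_0 = 5*1 + 0 = 5, q_0 = 5*0 + 1 = 1.
  i=1: a_1=2, p_1 = 2*5 + 1 = 11, q_1 = 2*1 + 0 = 2.
  i=2: a_2=3, p_2 = 3*11 + 5 = 38, q_2 = 3*2 + 1 = 7.
  i=3: a_3=2, p_3 = 2*38 + 11 = 87, q_3 = 2*7 + 2 = 16.

5/1, 11/2, 38/7, 87/16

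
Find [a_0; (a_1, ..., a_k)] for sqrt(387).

[19; (1, 2, 19, 2, 1, 38)]

Write x_i = (sqrt(387) + m_i)/d_i with (m_0, d_0) = (0, 1). a_0 = floor(sqrt(387)) = 19, since 19^2 = 361 <= 387 < 400 = 20^2.
Iterate m_{i+1} = d_i*a_i - m_i, d_{i+1} = (387 - m_{i+1}^2)/d_i, a_{i+1} = floor((a_0 + m_{i+1})/d_{i+1}):
  m_1 = 1*19 - 0 = 19, d_1 = (387 - 19^2)/1 = 26/1 = 26, a_1 = floor((19 + 19)/26) = 1.
  m_2 = 26*1 - 19 = 7, d_2 = (387 - 7^2)/26 = 338/26 = 13, a_2 = floor((19 + 7)/13) = 2.
  m_3 = 13*2 - 7 = 19, d_3 = (387 - 19^2)/13 = 26/13 = 2, a_3 = floor((19 + 19)/2) = 19.
  m_4 = 2*19 - 19 = 19, d_4 = (387 - 19^2)/2 = 26/2 = 13, a_4 = floor((19 + 19)/13) = 2.
  m_5 = 13*2 - 19 = 7, d_5 = (387 - 7^2)/13 = 338/13 = 26, a_5 = floor((19 + 7)/26) = 1.
  m_6 = 26*1 - 7 = 19, d_6 = (387 - 19^2)/26 = 26/26 = 1, a_6 = floor((19 + 19)/1) = 38.
  m_7 = 1*38 - 19 = 19, d_7 = (387 - 19^2)/1 = 26/1 = 26: (m_7, d_7) = (m_1, d_1) = (19, 26), so from here the quotients repeat a_1, ..., a_6; the period length is 6.
Hence the expansion of sqrt(387) is a_0 = 19 followed by the repeating block 1, 2, 19, 2, 1, 38 (period 6).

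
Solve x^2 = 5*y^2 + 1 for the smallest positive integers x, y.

First expand sqrt(5) as a continued fraction. With x_i = (sqrt(5) + m_i)/d_i and (m_0, d_0) = (0, 1): a_0 = floor(sqrt(5)) = 2, since 2^2 = 4 <= 5 < 9 = 3^2.
Iterate m_{i+1} = d_i*a_i - m_i, d_{i+1} = (5 - m_{i+1}^2)/d_i, a_{i+1} = floor((a_0 + m_{i+1})/d_{i+1}):
  m_1 = 1*2 - 0 = 2, d_1 = (5 - 2^2)/1 = 1/1 = 1, a_1 = floor((2 + 2)/1) = 4.
  m_2 = 1*4 - 2 = 2, d_2 = (5 - 2^2)/1 = 1/1 = 1: (m_2, d_2) = (m_1, d_1) = (2, 1), so from here the quotient a_1 repeats; the period length is 1.
So sqrt(5) = [2; (4)] with period length k = 1.
k is odd, so (p_{k-1}, q_{k-1}) only solves x^2 - 5y^2 = -1 and the fundamental solution of x^2 - 5y^2 = 1 is (p_{2k-1}, q_{2k-1}) = (p_1, q_1); compute convergents through index 1, running through the period twice.
Convergents (p_i = a_i*p_{i-1} + p_{i-2}, q_i = a_i*q_{i-1} + q_{i-2} with p_{-2}=0, p_{-1}=1, q_{-2}=1, q_{-1}=0):
  i=0: a_0=2, p_0 = 2*1 + 0 = 2, q_0 = 2*0 + 1 = 1.
  i=1: a_1=4, p_1 = 4*2 + 1 = 9, q_1 = 4*1 + 0 = 4.
Indeed p_0^2 - 5*q_0^2 = 4 - 5 = -1, not +1.
Check: 9^2 - 5*4^2 = 81 - 80 = 1, so (x, y) = (9, 4) solves the equation, and by the theorem it is the least positive solution.

(x, y) = (9, 4)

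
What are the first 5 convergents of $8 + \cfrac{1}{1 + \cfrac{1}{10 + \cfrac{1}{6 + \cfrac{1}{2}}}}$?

Using the convergent recurrence p_i = a_i*p_{i-1} + p_{i-2}, q_i = a_i*q_{i-1} + q_{i-2} with p_{-2}=0, p_{-1}=1, q_{-2}=1, q_{-1}=0:
  i=0: a_0=8, p_0 = 8*1 + 0 = 8, q_0 = 8*0 + 1 = 1.
  i=1: a_1=1, p_1 = 1*8 + 1 = 9, q_1 = 1*1 + 0 = 1.
  i=2: a_2=10, p_2 = 10*9 + 8 = 98, q_2 = 10*1 + 1 = 11.
  i=3: a_3=6, p_3 = 6*98 + 9 = 597, q_3 = 6*11 + 1 = 67.
  i=4: a_4=2, p_4 = 2*597 + 98 = 1292, q_4 = 2*67 + 11 = 145.

8/1, 9/1, 98/11, 597/67, 1292/145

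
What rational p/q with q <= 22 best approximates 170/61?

Expand x = 170/61 as a continued fraction with the Euclidean algorithm:
  170 = 2*61 + 48, so a_0 = 2.
  61 = 1*48 + 13, so a_1 = 1.
  48 = 3*13 + 9, so a_2 = 3.
  13 = 1*9 + 4, so a_3 = 1.
  9 = 2*4 + 1, so a_4 = 2.
  4 = 4*1 + 0, so a_5 = 4.
so x = [2; 1, 3, 1, 2, 4].
Convergents (p_i = a_i*p_{i-1} + p_{i-2}, q_i = a_i*q_{i-1} + q_{i-2} with p_{-2}=0, p_{-1}=1, q_{-2}=1, q_{-1}=0), until the denominator exceeds 22:
  i=0: a_0=2, p_0 = 2*1 + 0 = 2, q_0 = 2*0 + 1 = 1.
  i=1: a_1=1, p_1 = 1*2 + 1 = 3, q_1 = 1*1 + 0 = 1.
  i=2: a_2=3, p_2 = 3*3 + 2 = 11, q_2 = 3*1 + 1 = 4.
  i=3: a_3=1, p_3 = 1*11 + 3 = 14, q_3 = 1*4 + 1 = 5.
  i=4: a_4=2, p_4 = 2*14 + 11 = 39, q_4 = 2*5 + 4 = 14.
  i=5: a_5=4, p_5 = 4*39 + 14 = 170, q_5 = 4*14 + 5 = 61.
q_5 = 61 > 22, so the last convergent with denominator <= 22 is p_4/q_4 = 39/14.
The closest fraction with denominator <= 22 is either p_4/q_4 or the intermediate fraction (k*p_4 + p_3)/(k*q_4 + q_3) with the largest k >= 1 whose denominator stays <= 22; these approach x as k grows, and every other convergent or intermediate fraction in range is farther away.
Largest k: floor((22 - q_3)/q_4) = floor((22 - 5)/14) = 1.
That gives (1*39 + 14)/(1*14 + 5) = 53/19.
Compare the errors: |x - 39/14| = |170*14 - 39*61|/(61*14) = 1/854, and |x - 53/19| = |170*19 - 53*61|/(61*19) = 3/1159.
Cross-multiplying, 1*1159 = 1159 < 2562 = 3*854, so 1/854 is smaller: the convergent 39/14 is closer to x than 53/19.

39/14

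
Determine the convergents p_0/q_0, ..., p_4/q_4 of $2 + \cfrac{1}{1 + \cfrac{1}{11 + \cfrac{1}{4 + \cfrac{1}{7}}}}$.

2/1, 3/1, 35/12, 143/49, 1036/355

Using the convergent recurrence p_i = a_i*p_{i-1} + p_{i-2}, q_i = a_i*q_{i-1} + q_{i-2} with p_{-2}=0, p_{-1}=1, q_{-2}=1, q_{-1}=0:
  i=0: a_0=2, p_0 = 2*1 + 0 = 2, q_0 = 2*0 + 1 = 1.
  i=1: a_1=1, p_1 = 1*2 + 1 = 3, q_1 = 1*1 + 0 = 1.
  i=2: a_2=11, p_2 = 11*3 + 2 = 35, q_2 = 11*1 + 1 = 12.
  i=3: a_3=4, p_3 = 4*35 + 3 = 143, q_3 = 4*12 + 1 = 49.
  i=4: a_4=7, p_4 = 7*143 + 35 = 1036, q_4 = 7*49 + 12 = 355.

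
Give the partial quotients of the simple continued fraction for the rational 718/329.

[2; 5, 2, 14, 2]

Run the Euclidean algorithm on 718 and 329; the successive quotients are the partial quotients a_0, a_1, ... (each step inverts the fractional part left over by the previous one):
  718 = 2*329 + 60, so a_0 = 2.
  329 = 5*60 + 29, so a_1 = 5.
  60 = 2*29 + 2, so a_2 = 2.
  29 = 14*2 + 1, so a_3 = 14.
  2 = 2*1 + 0, so a_4 = 2.
The remainder reaches 0 after 5 divisions, so the expansion has 5 partial quotients, read off in order.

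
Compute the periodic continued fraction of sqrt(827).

Write x_i = (sqrt(827) + m_i)/d_i with (m_0, d_0) = (0, 1). a_0 = floor(sqrt(827)) = 28, since 28^2 = 784 <= 827 < 841 = 29^2.
Iterate m_{i+1} = d_i*a_i - m_i, d_{i+1} = (827 - m_{i+1}^2)/d_i, a_{i+1} = floor((a_0 + m_{i+1})/d_{i+1}):
  m_1 = 1*28 - 0 = 28, d_1 = (827 - 28^2)/1 = 43/1 = 43, a_1 = floor((28 + 28)/43) = 1.
  m_2 = 43*1 - 28 = 15, d_2 = (827 - 15^2)/43 = 602/43 = 14, a_2 = floor((28 + 15)/14) = 3.
  m_3 = 14*3 - 15 = 27, d_3 = (827 - 27^2)/14 = 98/14 = 7, a_3 = floor((28 + 27)/7) = 7.
  m_4 = 7*7 - 27 = 22, d_4 = (827 - 22^2)/7 = 343/7 = 49, a_4 = floor((28 + 22)/49) = 1.
  m_5 = 49*1 - 22 = 27, d_5 = (827 - 27^2)/49 = 98/49 = 2, a_5 = floor((28 + 27)/2) = 27.
  m_6 = 2*27 - 27 = 27, d_6 = (827 - 27^2)/2 = 98/2 = 49, a_6 = floor((28 + 27)/49) = 1.
  m_7 = 49*1 - 27 = 22, d_7 = (827 - 22^2)/49 = 343/49 = 7, a_7 = floor((28 + 22)/7) = 7.
  m_8 = 7*7 - 22 = 27, d_8 = (827 - 27^2)/7 = 98/7 = 14, a_8 = floor((28 + 27)/14) = 3.
  m_9 = 14*3 - 27 = 15, d_9 = (827 - 15^2)/14 = 602/14 = 43, a_9 = floor((28 + 15)/43) = 1.
  m_10 = 43*1 - 15 = 28, d_10 = (827 - 28^2)/43 = 43/43 = 1, a_10 = floor((28 + 28)/1) = 56.
  m_11 = 1*56 - 28 = 28, d_11 = (827 - 28^2)/1 = 43/1 = 43: (m_11, d_11) = (m_1, d_1) = (28, 43), so from here the quotients repeat a_1, ..., a_10; the period length is 10.
Hence the expansion of sqrt(827) is a_0 = 28 followed by the repeating block 1, 3, 7, 1, 27, 1, 7, 3, 1, 56 (period 10).

[28; (1, 3, 7, 1, 27, 1, 7, 3, 1, 56)]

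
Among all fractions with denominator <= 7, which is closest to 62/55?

Expand x = 62/55 as a continued fraction with the Euclidean algorithm:
  62 = 1*55 + 7, so a_0 = 1.
  55 = 7*7 + 6, so a_1 = 7.
  7 = 1*6 + 1, so a_2 = 1.
  6 = 6*1 + 0, so a_3 = 6.
so x = [1; 7, 1, 6].
Convergents (p_i = a_i*p_{i-1} + p_{i-2}, q_i = a_i*q_{i-1} + q_{i-2} with p_{-2}=0, p_{-1}=1, q_{-2}=1, q_{-1}=0), until the denominator exceeds 7:
  i=0: a_0=1, p_0 = 1*1 + 0 = 1, q_0 = 1*0 + 1 = 1.
  i=1: a_1=7, p_1 = 7*1 + 1 = 8, q_1 = 7*1 + 0 = 7.
  i=2: a_2=1, p_2 = 1*8 + 1 = 9, q_2 = 1*7 + 1 = 8.
q_2 = 8 > 7, so the last convergent with denominator <= 7 is p_1/q_1 = 8/7.
The closest fraction with denominator <= 7 is either p_1/q_1 or the intermediate fraction (k*p_1 + p_0)/(k*q_1 + q_0) with the largest k >= 1 whose denominator stays <= 7; these approach x as k grows, and every other convergent or intermediate fraction in range is farther away.
Largest k: floor((7 - q_0)/q_1) = floor((7 - 1)/7) = 0.
Since k = 0, no intermediate fraction beyond p_1/q_1 has denominator <= 7, so the convergent 8/7 is the closest (its error is |62*7 - 8*55|/(55*7) = 6/385).

8/7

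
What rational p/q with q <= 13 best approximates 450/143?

22/7

Expand x = 450/143 as a continued fraction with the Euclidean algorithm:
  450 = 3*143 + 21, so a_0 = 3.
  143 = 6*21 + 17, so a_1 = 6.
  21 = 1*17 + 4, so a_2 = 1.
  17 = 4*4 + 1, so a_3 = 4.
  4 = 4*1 + 0, so a_4 = 4.
so x = [3; 6, 1, 4, 4].
Convergents (p_i = a_i*p_{i-1} + p_{i-2}, q_i = a_i*q_{i-1} + q_{i-2} with p_{-2}=0, p_{-1}=1, q_{-2}=1, q_{-1}=0), until the denominator exceeds 13:
  i=0: a_0=3, p_0 = 3*1 + 0 = 3, q_0 = 3*0 + 1 = 1.
  i=1: a_1=6, p_1 = 6*3 + 1 = 19, q_1 = 6*1 + 0 = 6.
  i=2: a_2=1, p_2 = 1*19 + 3 = 22, q_2 = 1*6 + 1 = 7.
  i=3: a_3=4, p_3 = 4*22 + 19 = 107, q_3 = 4*7 + 6 = 34.
q_3 = 34 > 13, so the last convergent with denominator <= 13 is p_2/q_2 = 22/7.
The closest fraction with denominator <= 13 is either p_2/q_2 or the intermediate fraction (k*p_2 + p_1)/(k*q_2 + q_1) with the largest k >= 1 whose denominator stays <= 13; these approach x as k grows, and every other convergent or intermediate fraction in range is farther away.
Largest k: floor((13 - q_1)/q_2) = floor((13 - 6)/7) = 1.
That gives (1*22 + 19)/(1*7 + 6) = 41/13.
Compare the errors: |x - 22/7| = |450*7 - 22*143|/(143*7) = 4/1001, and |x - 41/13| = |450*13 - 41*143|/(143*13) = 13/1859.
Cross-multiplying, 4*1859 = 7436 < 13013 = 13*1001, so 4/1001 is smaller: the convergent 22/7 is closer to x than 41/13.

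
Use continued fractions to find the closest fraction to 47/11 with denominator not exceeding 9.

Expand x = 47/11 as a continued fraction with the Euclidean algorithm:
  47 = 4*11 + 3, so a_0 = 4.
  11 = 3*3 + 2, so a_1 = 3.
  3 = 1*2 + 1, so a_2 = 1.
  2 = 2*1 + 0, so a_3 = 2.
so x = [4; 3, 1, 2].
Convergents (p_i = a_i*p_{i-1} + p_{i-2}, q_i = a_i*q_{i-1} + q_{i-2} with p_{-2}=0, p_{-1}=1, q_{-2}=1, q_{-1}=0), until the denominator exceeds 9:
  i=0: a_0=4, p_0 = 4*1 + 0 = 4, q_0 = 4*0 + 1 = 1.
  i=1: a_1=3, p_1 = 3*4 + 1 = 13, q_1 = 3*1 + 0 = 3.
  i=2: a_2=1, p_2 = 1*13 + 4 = 17, q_2 = 1*3 + 1 = 4.
  i=3: a_3=2, p_3 = 2*17 + 13 = 47, q_3 = 2*4 + 3 = 11.
q_3 = 11 > 9, so the last convergent with denominator <= 9 is p_2/q_2 = 17/4.
The closest fraction with denominator <= 9 is either p_2/q_2 or the intermediate fraction (k*p_2 + p_1)/(k*q_2 + q_1) with the largest k >= 1 whose denominator stays <= 9; these approach x as k grows, and every other convergent or intermediate fraction in range is farther away.
Largest k: floor((9 - q_1)/q_2) = floor((9 - 3)/4) = 1.
That gives (1*17 + 13)/(1*4 + 3) = 30/7.
Compare the errors: |x - 17/4| = |47*4 - 17*11|/(11*4) = 1/44, and |x - 30/7| = |47*7 - 30*11|/(11*7) = 1/77.
Cross-multiplying, 1*44 = 44 < 77 = 1*77, so 1/77 is smaller: the intermediate fraction 30/7 is closer to x than 17/4.

30/7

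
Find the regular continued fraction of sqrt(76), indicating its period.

[8; (1, 2, 1, 1, 5, 4, 5, 1, 1, 2, 1, 16)]

Write x_i = (sqrt(76) + m_i)/d_i with (m_0, d_0) = (0, 1). a_0 = floor(sqrt(76)) = 8, since 8^2 = 64 <= 76 < 81 = 9^2.
Iterate m_{i+1} = d_i*a_i - m_i, d_{i+1} = (76 - m_{i+1}^2)/d_i, a_{i+1} = floor((a_0 + m_{i+1})/d_{i+1}):
  m_1 = 1*8 - 0 = 8, d_1 = (76 - 8^2)/1 = 12/1 = 12, a_1 = floor((8 + 8)/12) = 1.
  m_2 = 12*1 - 8 = 4, d_2 = (76 - 4^2)/12 = 60/12 = 5, a_2 = floor((8 + 4)/5) = 2.
  m_3 = 5*2 - 4 = 6, d_3 = (76 - 6^2)/5 = 40/5 = 8, a_3 = floor((8 + 6)/8) = 1.
  m_4 = 8*1 - 6 = 2, d_4 = (76 - 2^2)/8 = 72/8 = 9, a_4 = floor((8 + 2)/9) = 1.
  m_5 = 9*1 - 2 = 7, d_5 = (76 - 7^2)/9 = 27/9 = 3, a_5 = floor((8 + 7)/3) = 5.
  m_6 = 3*5 - 7 = 8, d_6 = (76 - 8^2)/3 = 12/3 = 4, a_6 = floor((8 + 8)/4) = 4.
  m_7 = 4*4 - 8 = 8, d_7 = (76 - 8^2)/4 = 12/4 = 3, a_7 = floor((8 + 8)/3) = 5.
  m_8 = 3*5 - 8 = 7, d_8 = (76 - 7^2)/3 = 27/3 = 9, a_8 = floor((8 + 7)/9) = 1.
  m_9 = 9*1 - 7 = 2, d_9 = (76 - 2^2)/9 = 72/9 = 8, a_9 = floor((8 + 2)/8) = 1.
  m_10 = 8*1 - 2 = 6, d_10 = (76 - 6^2)/8 = 40/8 = 5, a_10 = floor((8 + 6)/5) = 2.
  m_11 = 5*2 - 6 = 4, d_11 = (76 - 4^2)/5 = 60/5 = 12, a_11 = floor((8 + 4)/12) = 1.
  m_12 = 12*1 - 4 = 8, d_12 = (76 - 8^2)/12 = 12/12 = 1, a_12 = floor((8 + 8)/1) = 16.
  m_13 = 1*16 - 8 = 8, d_13 = (76 - 8^2)/1 = 12/1 = 12: (m_13, d_13) = (m_1, d_1) = (8, 12), so from here the quotients repeat a_1, ..., a_12; the period length is 12.
Hence the expansion of sqrt(76) is a_0 = 8 followed by the repeating block 1, 2, 1, 1, 5, 4, 5, 1, 1, 2, 1, 16 (period 12).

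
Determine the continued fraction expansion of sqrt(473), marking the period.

[21; (1, 2, 1, 42)]

Write x_i = (sqrt(473) + m_i)/d_i with (m_0, d_0) = (0, 1). a_0 = floor(sqrt(473)) = 21, since 21^2 = 441 <= 473 < 484 = 22^2.
Iterate m_{i+1} = d_i*a_i - m_i, d_{i+1} = (473 - m_{i+1}^2)/d_i, a_{i+1} = floor((a_0 + m_{i+1})/d_{i+1}):
  m_1 = 1*21 - 0 = 21, d_1 = (473 - 21^2)/1 = 32/1 = 32, a_1 = floor((21 + 21)/32) = 1.
  m_2 = 32*1 - 21 = 11, d_2 = (473 - 11^2)/32 = 352/32 = 11, a_2 = floor((21 + 11)/11) = 2.
  m_3 = 11*2 - 11 = 11, d_3 = (473 - 11^2)/11 = 352/11 = 32, a_3 = floor((21 + 11)/32) = 1.
  m_4 = 32*1 - 11 = 21, d_4 = (473 - 21^2)/32 = 32/32 = 1, a_4 = floor((21 + 21)/1) = 42.
  m_5 = 1*42 - 21 = 21, d_5 = (473 - 21^2)/1 = 32/1 = 32: (m_5, d_5) = (m_1, d_1) = (21, 32), so from here the quotients repeat a_1, ..., a_4; the period length is 4.
Hence the expansion of sqrt(473) is a_0 = 21 followed by the repeating block 1, 2, 1, 42 (period 4).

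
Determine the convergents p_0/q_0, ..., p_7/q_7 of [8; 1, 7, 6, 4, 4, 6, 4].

8/1, 9/1, 71/8, 435/49, 1811/204, 7679/865, 47885/5394, 199219/22441

Using the convergent recurrence p_i = a_i*p_{i-1} + p_{i-2}, q_i = a_i*q_{i-1} + q_{i-2} with p_{-2}=0, p_{-1}=1, q_{-2}=1, q_{-1}=0:
  i=0: a_0=8, p_0 = 8*1 + 0 = 8, q_0 = 8*0 + 1 = 1.
  i=1: a_1=1, p_1 = 1*8 + 1 = 9, q_1 = 1*1 + 0 = 1.
  i=2: a_2=7, p_2 = 7*9 + 8 = 71, q_2 = 7*1 + 1 = 8.
  i=3: a_3=6, p_3 = 6*71 + 9 = 435, q_3 = 6*8 + 1 = 49.
  i=4: a_4=4, p_4 = 4*435 + 71 = 1811, q_4 = 4*49 + 8 = 204.
  i=5: a_5=4, p_5 = 4*1811 + 435 = 7679, q_5 = 4*204 + 49 = 865.
  i=6: a_6=6, p_6 = 6*7679 + 1811 = 47885, q_6 = 6*865 + 204 = 5394.
  i=7: a_7=4, p_7 = 4*47885 + 7679 = 199219, q_7 = 4*5394 + 865 = 22441.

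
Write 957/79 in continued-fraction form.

Run the Euclidean algorithm on 957 and 79; the successive quotients are the partial quotients a_0, a_1, ... (each step inverts the fractional part left over by the previous one):
  957 = 12*79 + 9, so a_0 = 12.
  79 = 8*9 + 7, so a_1 = 8.
  9 = 1*7 + 2, so a_2 = 1.
  7 = 3*2 + 1, so a_3 = 3.
  2 = 2*1 + 0, so a_4 = 2.
The remainder reaches 0 after 5 divisions, so the expansion has 5 partial quotients, read off in order.

[12; 8, 1, 3, 2]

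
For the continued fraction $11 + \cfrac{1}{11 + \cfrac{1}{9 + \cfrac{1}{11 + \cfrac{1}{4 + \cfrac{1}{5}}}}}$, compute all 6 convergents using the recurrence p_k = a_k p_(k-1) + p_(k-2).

Using the convergent recurrence p_i = a_i*p_{i-1} + p_{i-2}, q_i = a_i*q_{i-1} + q_{i-2} with p_{-2}=0, p_{-1}=1, q_{-2}=1, q_{-1}=0:
  i=0: a_0=11, p_0 = 11*1 + 0 = 11, q_0 = 11*0 + 1 = 1.
  i=1: a_1=11, p_1 = 11*11 + 1 = 122, q_1 = 11*1 + 0 = 11.
  i=2: a_2=9, p_2 = 9*122 + 11 = 1109, q_2 = 9*11 + 1 = 100.
  i=3: a_3=11, p_3 = 11*1109 + 122 = 12321, q_3 = 11*100 + 11 = 1111.
  i=4: a_4=4, p_4 = 4*12321 + 1109 = 50393, q_4 = 4*1111 + 100 = 4544.
  i=5: a_5=5, p_5 = 5*50393 + 12321 = 264286, q_5 = 5*4544 + 1111 = 23831.

11/1, 122/11, 1109/100, 12321/1111, 50393/4544, 264286/23831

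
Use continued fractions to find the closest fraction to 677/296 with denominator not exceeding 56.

119/52

Expand x = 677/296 as a continued fraction with the Euclidean algorithm:
  677 = 2*296 + 85, so a_0 = 2.
  296 = 3*85 + 41, so a_1 = 3.
  85 = 2*41 + 3, so a_2 = 2.
  41 = 13*3 + 2, so a_3 = 13.
  3 = 1*2 + 1, so a_4 = 1.
  2 = 2*1 + 0, so a_5 = 2.
so x = [2; 3, 2, 13, 1, 2].
Convergents (p_i = a_i*p_{i-1} + p_{i-2}, q_i = a_i*q_{i-1} + q_{i-2} with p_{-2}=0, p_{-1}=1, q_{-2}=1, q_{-1}=0), until the denominator exceeds 56:
  i=0: a_0=2, p_0 = 2*1 + 0 = 2, q_0 = 2*0 + 1 = 1.
  i=1: a_1=3, p_1 = 3*2 + 1 = 7, q_1 = 3*1 + 0 = 3.
  i=2: a_2=2, p_2 = 2*7 + 2 = 16, q_2 = 2*3 + 1 = 7.
  i=3: a_3=13, p_3 = 13*16 + 7 = 215, q_3 = 13*7 + 3 = 94.
q_3 = 94 > 56, so the last convergent with denominator <= 56 is p_2/q_2 = 16/7.
The closest fraction with denominator <= 56 is either p_2/q_2 or the intermediate fraction (k*p_2 + p_1)/(k*q_2 + q_1) with the largest k >= 1 whose denominator stays <= 56; these approach x as k grows, and every other convergent or intermediate fraction in range is farther away.
Largest k: floor((56 - q_1)/q_2) = floor((56 - 3)/7) = 7.
That gives (7*16 + 7)/(7*7 + 3) = 119/52.
Compare the errors: |x - 16/7| = |677*7 - 16*296|/(296*7) = 3/2072, and |x - 119/52| = |677*52 - 119*296|/(296*52) = 20/15392.
Cross-multiplying, 20*2072 = 41440 < 46176 = 3*15392, so 20/15392 is smaller: the intermediate fraction 119/52 is closer to x than 16/7.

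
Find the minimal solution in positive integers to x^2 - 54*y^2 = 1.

First expand sqrt(54) as a continued fraction. With x_i = (sqrt(54) + m_i)/d_i and (m_0, d_0) = (0, 1): a_0 = floor(sqrt(54)) = 7, since 7^2 = 49 <= 54 < 64 = 8^2.
Iterate m_{i+1} = d_i*a_i - m_i, d_{i+1} = (54 - m_{i+1}^2)/d_i, a_{i+1} = floor((a_0 + m_{i+1})/d_{i+1}):
  m_1 = 1*7 - 0 = 7, d_1 = (54 - 7^2)/1 = 5/1 = 5, a_1 = floor((7 + 7)/5) = 2.
  m_2 = 5*2 - 7 = 3, d_2 = (54 - 3^2)/5 = 45/5 = 9, a_2 = floor((7 + 3)/9) = 1.
  m_3 = 9*1 - 3 = 6, d_3 = (54 - 6^2)/9 = 18/9 = 2, a_3 = floor((7 + 6)/2) = 6.
  m_4 = 2*6 - 6 = 6, d_4 = (54 - 6^2)/2 = 18/2 = 9, a_4 = floor((7 + 6)/9) = 1.
  m_5 = 9*1 - 6 = 3, d_5 = (54 - 3^2)/9 = 45/9 = 5, a_5 = floor((7 + 3)/5) = 2.
  m_6 = 5*2 - 3 = 7, d_6 = (54 - 7^2)/5 = 5/5 = 1, a_6 = floor((7 + 7)/1) = 14.
  m_7 = 1*14 - 7 = 7, d_7 = (54 - 7^2)/1 = 5/1 = 5: (m_7, d_7) = (m_1, d_1) = (7, 5), so from here the quotients repeat a_1, ..., a_6; the period length is 6.
So sqrt(54) = [7; (2, 1, 6, 1, 2, 14)] with period length k = 6.
k is even, so the fundamental solution of x^2 - 54y^2 = 1 is (p_{k-1}, q_{k-1}) = (p_5, q_5); compute convergents through index 5.
Convergents (p_i = a_i*p_{i-1} + p_{i-2}, q_i = a_i*q_{i-1} + q_{i-2} with p_{-2}=0, p_{-1}=1, q_{-2}=1, q_{-1}=0):
  i=0: a_0=7, p_0 = 7*1 + 0 = 7, q_0 = 7*0 + 1 = 1.
  i=1: a_1=2, p_1 = 2*7 + 1 = 15, q_1 = 2*1 + 0 = 2.
  i=2: a_2=1, p_2 = 1*15 + 7 = 22, q_2 = 1*2 + 1 = 3.
  i=3: a_3=6, p_3 = 6*22 + 15 = 147, q_3 = 6*3 + 2 = 20.
  i=4: a_4=1, p_4 = 1*147 + 22 = 169, q_4 = 1*20 + 3 = 23.
  i=5: a_5=2, p_5 = 2*169 + 147 = 485, q_5 = 2*23 + 20 = 66.
Check: 485^2 - 54*66^2 = 235225 - 235224 = 1, so (x, y) = (485, 66) solves the equation, and by the theorem it is the least positive solution.

(x, y) = (485, 66)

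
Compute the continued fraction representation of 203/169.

[1; 4, 1, 33]

Run the Euclidean algorithm on 203 and 169; the successive quotients are the partial quotients a_0, a_1, ... (each step inverts the fractional part left over by the previous one):
  203 = 1*169 + 34, so a_0 = 1.
  169 = 4*34 + 33, so a_1 = 4.
  34 = 1*33 + 1, so a_2 = 1.
  33 = 33*1 + 0, so a_3 = 33.
The remainder reaches 0 after 4 divisions, so the expansion has 4 partial quotients, read off in order.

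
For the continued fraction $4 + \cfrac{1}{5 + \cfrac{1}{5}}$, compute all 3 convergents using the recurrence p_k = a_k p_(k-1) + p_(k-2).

4/1, 21/5, 109/26

Using the convergent recurrence p_i = a_i*p_{i-1} + p_{i-2}, q_i = a_i*q_{i-1} + q_{i-2} with p_{-2}=0, p_{-1}=1, q_{-2}=1, q_{-1}=0:
  i=0: a_0=4, p_0 = 4*1 + 0 = 4, q_0 = 4*0 + 1 = 1.
  i=1: a_1=5, p_1 = 5*4 + 1 = 21, q_1 = 5*1 + 0 = 5.
  i=2: a_2=5, p_2 = 5*21 + 4 = 109, q_2 = 5*5 + 1 = 26.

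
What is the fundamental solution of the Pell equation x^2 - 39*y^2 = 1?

First expand sqrt(39) as a continued fraction. With x_i = (sqrt(39) + m_i)/d_i and (m_0, d_0) = (0, 1): a_0 = floor(sqrt(39)) = 6, since 6^2 = 36 <= 39 < 49 = 7^2.
Iterate m_{i+1} = d_i*a_i - m_i, d_{i+1} = (39 - m_{i+1}^2)/d_i, a_{i+1} = floor((a_0 + m_{i+1})/d_{i+1}):
  m_1 = 1*6 - 0 = 6, d_1 = (39 - 6^2)/1 = 3/1 = 3, a_1 = floor((6 + 6)/3) = 4.
  m_2 = 3*4 - 6 = 6, d_2 = (39 - 6^2)/3 = 3/3 = 1, a_2 = floor((6 + 6)/1) = 12.
  m_3 = 1*12 - 6 = 6, d_3 = (39 - 6^2)/1 = 3/1 = 3: (m_3, d_3) = (m_1, d_1) = (6, 3), so from here the quotients repeat a_1, a_2; the period length is 2.
So sqrt(39) = [6; (4, 12)] with period length k = 2.
k is even, so the fundamental solution of x^2 - 39y^2 = 1 is (p_{k-1}, q_{k-1}) = (p_1, q_1); compute convergents through index 1.
Convergents (p_i = a_i*p_{i-1} + p_{i-2}, q_i = a_i*q_{i-1} + q_{i-2} with p_{-2}=0, p_{-1}=1, q_{-2}=1, q_{-1}=0):
  i=0: a_0=6, p_0 = 6*1 + 0 = 6, q_0 = 6*0 + 1 = 1.
  i=1: a_1=4, p_1 = 4*6 + 1 = 25, q_1 = 4*1 + 0 = 4.
Check: 25^2 - 39*4^2 = 625 - 624 = 1, so (x, y) = (25, 4) solves the equation, and by the theorem it is the least positive solution.

(x, y) = (25, 4)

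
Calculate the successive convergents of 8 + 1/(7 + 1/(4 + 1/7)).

8/1, 57/7, 236/29, 1709/210

Using the convergent recurrence p_i = a_i*p_{i-1} + p_{i-2}, q_i = a_i*q_{i-1} + q_{i-2} with p_{-2}=0, p_{-1}=1, q_{-2}=1, q_{-1}=0:
  i=0: a_0=8, p_0 = 8*1 + 0 = 8, q_0 = 8*0 + 1 = 1.
  i=1: a_1=7, p_1 = 7*8 + 1 = 57, q_1 = 7*1 + 0 = 7.
  i=2: a_2=4, p_2 = 4*57 + 8 = 236, q_2 = 4*7 + 1 = 29.
  i=3: a_3=7, p_3 = 7*236 + 57 = 1709, q_3 = 7*29 + 7 = 210.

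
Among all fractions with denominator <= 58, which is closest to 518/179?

136/47

Expand x = 518/179 as a continued fraction with the Euclidean algorithm:
  518 = 2*179 + 160, so a_0 = 2.
  179 = 1*160 + 19, so a_1 = 1.
  160 = 8*19 + 8, so a_2 = 8.
  19 = 2*8 + 3, so a_3 = 2.
  8 = 2*3 + 2, so a_4 = 2.
  3 = 1*2 + 1, so a_5 = 1.
  2 = 2*1 + 0, so a_6 = 2.
so x = [2; 1, 8, 2, 2, 1, 2].
Convergents (p_i = a_i*p_{i-1} + p_{i-2}, q_i = a_i*q_{i-1} + q_{i-2} with p_{-2}=0, p_{-1}=1, q_{-2}=1, q_{-1}=0), until the denominator exceeds 58:
  i=0: a_0=2, p_0 = 2*1 + 0 = 2, q_0 = 2*0 + 1 = 1.
  i=1: a_1=1, p_1 = 1*2 + 1 = 3, q_1 = 1*1 + 0 = 1.
  i=2: a_2=8, p_2 = 8*3 + 2 = 26, q_2 = 8*1 + 1 = 9.
  i=3: a_3=2, p_3 = 2*26 + 3 = 55, q_3 = 2*9 + 1 = 19.
  i=4: a_4=2, p_4 = 2*55 + 26 = 136, q_4 = 2*19 + 9 = 47.
  i=5: a_5=1, p_5 = 1*136 + 55 = 191, q_5 = 1*47 + 19 = 66.
q_5 = 66 > 58, so the last convergent with denominator <= 58 is p_4/q_4 = 136/47.
The closest fraction with denominator <= 58 is either p_4/q_4 or the intermediate fraction (k*p_4 + p_3)/(k*q_4 + q_3) with the largest k >= 1 whose denominator stays <= 58; these approach x as k grows, and every other convergent or intermediate fraction in range is farther away.
Largest k: floor((58 - q_3)/q_4) = floor((58 - 19)/47) = 0.
Since k = 0, no intermediate fraction beyond p_4/q_4 has denominator <= 58, so the convergent 136/47 is the closest (its error is |518*47 - 136*179|/(179*47) = 2/8413).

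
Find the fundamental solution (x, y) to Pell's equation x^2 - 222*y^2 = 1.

(x, y) = (149, 10)

First expand sqrt(222) as a continued fraction. With x_i = (sqrt(222) + m_i)/d_i and (m_0, d_0) = (0, 1): a_0 = floor(sqrt(222)) = 14, since 14^2 = 196 <= 222 < 225 = 15^2.
Iterate m_{i+1} = d_i*a_i - m_i, d_{i+1} = (222 - m_{i+1}^2)/d_i, a_{i+1} = floor((a_0 + m_{i+1})/d_{i+1}):
  m_1 = 1*14 - 0 = 14, d_1 = (222 - 14^2)/1 = 26/1 = 26, a_1 = floor((14 + 14)/26) = 1.
  m_2 = 26*1 - 14 = 12, d_2 = (222 - 12^2)/26 = 78/26 = 3, a_2 = floor((14 + 12)/3) = 8.
  m_3 = 3*8 - 12 = 12, d_3 = (222 - 12^2)/3 = 78/3 = 26, a_3 = floor((14 + 12)/26) = 1.
  m_4 = 26*1 - 12 = 14, d_4 = (222 - 14^2)/26 = 26/26 = 1, a_4 = floor((14 + 14)/1) = 28.
  m_5 = 1*28 - 14 = 14, d_5 = (222 - 14^2)/1 = 26/1 = 26: (m_5, d_5) = (m_1, d_1) = (14, 26), so from here the quotients repeat a_1, ..., a_4; the period length is 4.
So sqrt(222) = [14; (1, 8, 1, 28)] with period length k = 4.
k is even, so the fundamental solution of x^2 - 222y^2 = 1 is (p_{k-1}, q_{k-1}) = (p_3, q_3); compute convergents through index 3.
Convergents (p_i = a_i*p_{i-1} + p_{i-2}, q_i = a_i*q_{i-1} + q_{i-2} with p_{-2}=0, p_{-1}=1, q_{-2}=1, q_{-1}=0):
  i=0: a_0=14, p_0 = 14*1 + 0 = 14, q_0 = 14*0 + 1 = 1.
  i=1: a_1=1, p_1 = 1*14 + 1 = 15, q_1 = 1*1 + 0 = 1.
  i=2: a_2=8, p_2 = 8*15 + 14 = 134, q_2 = 8*1 + 1 = 9.
  i=3: a_3=1, p_3 = 1*134 + 15 = 149, q_3 = 1*9 + 1 = 10.
Check: 149^2 - 222*10^2 = 22201 - 22200 = 1, so (x, y) = (149, 10) solves the equation, and by the theorem it is the least positive solution.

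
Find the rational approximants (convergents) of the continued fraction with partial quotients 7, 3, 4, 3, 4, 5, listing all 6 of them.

7/1, 22/3, 95/13, 307/42, 1323/181, 6922/947

Using the convergent recurrence p_i = a_i*p_{i-1} + p_{i-2}, q_i = a_i*q_{i-1} + q_{i-2} with p_{-2}=0, p_{-1}=1, q_{-2}=1, q_{-1}=0:
  i=0: a_0=7, p_0 = 7*1 + 0 = 7, q_0 = 7*0 + 1 = 1.
  i=1: a_1=3, p_1 = 3*7 + 1 = 22, q_1 = 3*1 + 0 = 3.
  i=2: a_2=4, p_2 = 4*22 + 7 = 95, q_2 = 4*3 + 1 = 13.
  i=3: a_3=3, p_3 = 3*95 + 22 = 307, q_3 = 3*13 + 3 = 42.
  i=4: a_4=4, p_4 = 4*307 + 95 = 1323, q_4 = 4*42 + 13 = 181.
  i=5: a_5=5, p_5 = 5*1323 + 307 = 6922, q_5 = 5*181 + 42 = 947.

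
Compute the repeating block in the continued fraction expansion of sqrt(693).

[26; (3, 12, 1, 4, 1, 12, 3, 52)]

Write x_i = (sqrt(693) + m_i)/d_i with (m_0, d_0) = (0, 1). a_0 = floor(sqrt(693)) = 26, since 26^2 = 676 <= 693 < 729 = 27^2.
Iterate m_{i+1} = d_i*a_i - m_i, d_{i+1} = (693 - m_{i+1}^2)/d_i, a_{i+1} = floor((a_0 + m_{i+1})/d_{i+1}):
  m_1 = 1*26 - 0 = 26, d_1 = (693 - 26^2)/1 = 17/1 = 17, a_1 = floor((26 + 26)/17) = 3.
  m_2 = 17*3 - 26 = 25, d_2 = (693 - 25^2)/17 = 68/17 = 4, a_2 = floor((26 + 25)/4) = 12.
  m_3 = 4*12 - 25 = 23, d_3 = (693 - 23^2)/4 = 164/4 = 41, a_3 = floor((26 + 23)/41) = 1.
  m_4 = 41*1 - 23 = 18, d_4 = (693 - 18^2)/41 = 369/41 = 9, a_4 = floor((26 + 18)/9) = 4.
  m_5 = 9*4 - 18 = 18, d_5 = (693 - 18^2)/9 = 369/9 = 41, a_5 = floor((26 + 18)/41) = 1.
  m_6 = 41*1 - 18 = 23, d_6 = (693 - 23^2)/41 = 164/41 = 4, a_6 = floor((26 + 23)/4) = 12.
  m_7 = 4*12 - 23 = 25, d_7 = (693 - 25^2)/4 = 68/4 = 17, a_7 = floor((26 + 25)/17) = 3.
  m_8 = 17*3 - 25 = 26, d_8 = (693 - 26^2)/17 = 17/17 = 1, a_8 = floor((26 + 26)/1) = 52.
  m_9 = 1*52 - 26 = 26, d_9 = (693 - 26^2)/1 = 17/1 = 17: (m_9, d_9) = (m_1, d_1) = (26, 17), so from here the quotients repeat a_1, ..., a_8; the period length is 8.
Hence the expansion of sqrt(693) is a_0 = 26 followed by the repeating block 3, 12, 1, 4, 1, 12, 3, 52 (period 8).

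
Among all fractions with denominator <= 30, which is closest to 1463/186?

118/15

Expand x = 1463/186 as a continued fraction with the Euclidean algorithm:
  1463 = 7*186 + 161, so a_0 = 7.
  186 = 1*161 + 25, so a_1 = 1.
  161 = 6*25 + 11, so a_2 = 6.
  25 = 2*11 + 3, so a_3 = 2.
  11 = 3*3 + 2, so a_4 = 3.
  3 = 1*2 + 1, so a_5 = 1.
  2 = 2*1 + 0, so a_6 = 2.
so x = [7; 1, 6, 2, 3, 1, 2].
Convergents (p_i = a_i*p_{i-1} + p_{i-2}, q_i = a_i*q_{i-1} + q_{i-2} with p_{-2}=0, p_{-1}=1, q_{-2}=1, q_{-1}=0), until the denominator exceeds 30:
  i=0: a_0=7, p_0 = 7*1 + 0 = 7, q_0 = 7*0 + 1 = 1.
  i=1: a_1=1, p_1 = 1*7 + 1 = 8, q_1 = 1*1 + 0 = 1.
  i=2: a_2=6, p_2 = 6*8 + 7 = 55, q_2 = 6*1 + 1 = 7.
  i=3: a_3=2, p_3 = 2*55 + 8 = 118, q_3 = 2*7 + 1 = 15.
  i=4: a_4=3, p_4 = 3*118 + 55 = 409, q_4 = 3*15 + 7 = 52.
q_4 = 52 > 30, so the last convergent with denominator <= 30 is p_3/q_3 = 118/15.
The closest fraction with denominator <= 30 is either p_3/q_3 or the intermediate fraction (k*p_3 + p_2)/(k*q_3 + q_2) with the largest k >= 1 whose denominator stays <= 30; these approach x as k grows, and every other convergent or intermediate fraction in range is farther away.
Largest k: floor((30 - q_2)/q_3) = floor((30 - 7)/15) = 1.
That gives (1*118 + 55)/(1*15 + 7) = 173/22.
Compare the errors: |x - 118/15| = |1463*15 - 118*186|/(186*15) = 3/2790, and |x - 173/22| = |1463*22 - 173*186|/(186*22) = 8/4092.
Cross-multiplying, 3*4092 = 12276 < 22320 = 8*2790, so 3/2790 is smaller: the convergent 118/15 is closer to x than 173/22.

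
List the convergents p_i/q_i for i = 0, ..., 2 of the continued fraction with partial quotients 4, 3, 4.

4/1, 13/3, 56/13

Using the convergent recurrence p_i = a_i*p_{i-1} + p_{i-2}, q_i = a_i*q_{i-1} + q_{i-2} with p_{-2}=0, p_{-1}=1, q_{-2}=1, q_{-1}=0:
  i=0: a_0=4, p_0 = 4*1 + 0 = 4, q_0 = 4*0 + 1 = 1.
  i=1: a_1=3, p_1 = 3*4 + 1 = 13, q_1 = 3*1 + 0 = 3.
  i=2: a_2=4, p_2 = 4*13 + 4 = 56, q_2 = 4*3 + 1 = 13.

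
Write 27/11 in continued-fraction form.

Run the Euclidean algorithm on 27 and 11; the successive quotients are the partial quotients a_0, a_1, ... (each step inverts the fractional part left over by the previous one):
  27 = 2*11 + 5, so a_0 = 2.
  11 = 2*5 + 1, so a_1 = 2.
  5 = 5*1 + 0, so a_2 = 5.
The remainder reaches 0 after 3 divisions, so the expansion has 3 partial quotients, read off in order.

[2; 2, 5]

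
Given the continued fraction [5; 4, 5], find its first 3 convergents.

Using the convergent recurrence p_i = a_i*p_{i-1} + p_{i-2}, q_i = a_i*q_{i-1} + q_{i-2} with p_{-2}=0, p_{-1}=1, q_{-2}=1, q_{-1}=0:
  i=0: a_0=5, p_0 = 5*1 + 0 = 5, q_0 = 5*0 + 1 = 1.
  i=1: a_1=4, p_1 = 4*5 + 1 = 21, q_1 = 4*1 + 0 = 4.
  i=2: a_2=5, p_2 = 5*21 + 5 = 110, q_2 = 5*4 + 1 = 21.

5/1, 21/4, 110/21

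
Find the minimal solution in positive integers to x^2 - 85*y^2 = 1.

First expand sqrt(85) as a continued fraction. With x_i = (sqrt(85) + m_i)/d_i and (m_0, d_0) = (0, 1): a_0 = floor(sqrt(85)) = 9, since 9^2 = 81 <= 85 < 100 = 10^2.
Iterate m_{i+1} = d_i*a_i - m_i, d_{i+1} = (85 - m_{i+1}^2)/d_i, a_{i+1} = floor((a_0 + m_{i+1})/d_{i+1}):
  m_1 = 1*9 - 0 = 9, d_1 = (85 - 9^2)/1 = 4/1 = 4, a_1 = floor((9 + 9)/4) = 4.
  m_2 = 4*4 - 9 = 7, d_2 = (85 - 7^2)/4 = 36/4 = 9, a_2 = floor((9 + 7)/9) = 1.
  m_3 = 9*1 - 7 = 2, d_3 = (85 - 2^2)/9 = 81/9 = 9, a_3 = floor((9 + 2)/9) = 1.
  m_4 = 9*1 - 2 = 7, d_4 = (85 - 7^2)/9 = 36/9 = 4, a_4 = floor((9 + 7)/4) = 4.
  m_5 = 4*4 - 7 = 9, d_5 = (85 - 9^2)/4 = 4/4 = 1, a_5 = floor((9 + 9)/1) = 18.
  m_6 = 1*18 - 9 = 9, d_6 = (85 - 9^2)/1 = 4/1 = 4: (m_6, d_6) = (m_1, d_1) = (9, 4), so from here the quotients repeat a_1, ..., a_5; the period length is 5.
So sqrt(85) = [9; (4, 1, 1, 4, 18)] with period length k = 5.
k is odd, so (p_{k-1}, q_{k-1}) only solves x^2 - 85y^2 = -1 and the fundamental solution of x^2 - 85y^2 = 1 is (p_{2k-1}, q_{2k-1}) = (p_9, q_9); compute convergents through index 9, running through the period twice.
Convergents (p_i = a_i*p_{i-1} + p_{i-2}, q_i = a_i*q_{i-1} + q_{i-2} with p_{-2}=0, p_{-1}=1, q_{-2}=1, q_{-1}=0):
  i=0: a_0=9, p_0 = 9*1 + 0 = 9, q_0 = 9*0 + 1 = 1.
  i=1: a_1=4, p_1 = 4*9 + 1 = 37, q_1 = 4*1 + 0 = 4.
  i=2: a_2=1, p_2 = 1*37 + 9 = 46, q_2 = 1*4 + 1 = 5.
  i=3: a_3=1, p_3 = 1*46 + 37 = 83, q_3 = 1*5 + 4 = 9.
  i=4: a_4=4, p_4 = 4*83 + 46 = 378, q_4 = 4*9 + 5 = 41.
  i=5: a_5=18, p_5 = 18*378 + 83 = 6887, q_5 = 18*41 + 9 = 747.
  i=6: a_6=4, p_6 = 4*6887 + 378 = 27926, q_6 = 4*747 + 41 = 3029.
  i=7: a_7=1, p_7 = 1*27926 + 6887 = 34813, q_7 = 1*3029 + 747 = 3776.
  i=8: a_8=1, p_8 = 1*34813 + 27926 = 62739, q_8 = 1*3776 + 3029 = 6805.
  i=9: a_9=4, p_9 = 4*62739 + 34813 = 285769, q_9 = 4*6805 + 3776 = 30996.
Indeed p_4^2 - 85*q_4^2 = 142884 - 142885 = -1, not +1.
Check: 285769^2 - 85*30996^2 = 81663921361 - 81663921360 = 1, so (x, y) = (285769, 30996) solves the equation, and by the theorem it is the least positive solution.

(x, y) = (285769, 30996)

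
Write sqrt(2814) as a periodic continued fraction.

Write x_i = (sqrt(2814) + m_i)/d_i with (m_0, d_0) = (0, 1). a_0 = floor(sqrt(2814)) = 53, since 53^2 = 2809 <= 2814 < 2916 = 54^2.
Iterate m_{i+1} = d_i*a_i - m_i, d_{i+1} = (2814 - m_{i+1}^2)/d_i, a_{i+1} = floor((a_0 + m_{i+1})/d_{i+1}):
  m_1 = 1*53 - 0 = 53, d_1 = (2814 - 53^2)/1 = 5/1 = 5, a_1 = floor((53 + 53)/5) = 21.
  m_2 = 5*21 - 53 = 52, d_2 = (2814 - 52^2)/5 = 110/5 = 22, a_2 = floor((53 + 52)/22) = 4.
  m_3 = 22*4 - 52 = 36, d_3 = (2814 - 36^2)/22 = 1518/22 = 69, a_3 = floor((53 + 36)/69) = 1.
  m_4 = 69*1 - 36 = 33, d_4 = (2814 - 33^2)/69 = 1725/69 = 25, a_4 = floor((53 + 33)/25) = 3.
  m_5 = 25*3 - 33 = 42, d_5 = (2814 - 42^2)/25 = 1050/25 = 42, a_5 = floor((53 + 42)/42) = 2.
  m_6 = 42*2 - 42 = 42, d_6 = (2814 - 42^2)/42 = 1050/42 = 25, a_6 = floor((53 + 42)/25) = 3.
  m_7 = 25*3 - 42 = 33, d_7 = (2814 - 33^2)/25 = 1725/25 = 69, a_7 = floor((53 + 33)/69) = 1.
  m_8 = 69*1 - 33 = 36, d_8 = (2814 - 36^2)/69 = 1518/69 = 22, a_8 = floor((53 + 36)/22) = 4.
  m_9 = 22*4 - 36 = 52, d_9 = (2814 - 52^2)/22 = 110/22 = 5, a_9 = floor((53 + 52)/5) = 21.
  m_10 = 5*21 - 52 = 53, d_10 = (2814 - 53^2)/5 = 5/5 = 1, a_10 = floor((53 + 53)/1) = 106.
  m_11 = 1*106 - 53 = 53, d_11 = (2814 - 53^2)/1 = 5/1 = 5: (m_11, d_11) = (m_1, d_1) = (53, 5), so from here the quotients repeat a_1, ..., a_10; the period length is 10.
Hence the expansion of sqrt(2814) is a_0 = 53 followed by the repeating block 21, 4, 1, 3, 2, 3, 1, 4, 21, 106 (period 10).

[53; (21, 4, 1, 3, 2, 3, 1, 4, 21, 106)]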